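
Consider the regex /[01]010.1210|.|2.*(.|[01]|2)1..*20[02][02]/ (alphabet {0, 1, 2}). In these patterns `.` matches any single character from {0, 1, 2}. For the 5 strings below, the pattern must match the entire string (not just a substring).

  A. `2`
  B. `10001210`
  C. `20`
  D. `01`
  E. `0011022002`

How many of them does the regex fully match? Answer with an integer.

A → match
B → no match
C → no match
D → no match
E → no match
Total matched: 1

1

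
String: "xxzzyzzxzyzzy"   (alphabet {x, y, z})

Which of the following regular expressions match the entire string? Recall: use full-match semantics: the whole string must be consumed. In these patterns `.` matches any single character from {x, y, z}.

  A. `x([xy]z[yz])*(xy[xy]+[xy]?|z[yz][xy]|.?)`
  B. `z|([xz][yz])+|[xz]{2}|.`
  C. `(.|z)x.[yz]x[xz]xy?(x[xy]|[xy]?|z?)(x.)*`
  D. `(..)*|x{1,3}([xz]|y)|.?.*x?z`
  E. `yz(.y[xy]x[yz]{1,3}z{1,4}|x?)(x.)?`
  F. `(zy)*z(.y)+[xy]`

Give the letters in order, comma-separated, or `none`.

A → match
B → no match
C → no match
D → no match
E → no match — must start with "yz"
F → no match

A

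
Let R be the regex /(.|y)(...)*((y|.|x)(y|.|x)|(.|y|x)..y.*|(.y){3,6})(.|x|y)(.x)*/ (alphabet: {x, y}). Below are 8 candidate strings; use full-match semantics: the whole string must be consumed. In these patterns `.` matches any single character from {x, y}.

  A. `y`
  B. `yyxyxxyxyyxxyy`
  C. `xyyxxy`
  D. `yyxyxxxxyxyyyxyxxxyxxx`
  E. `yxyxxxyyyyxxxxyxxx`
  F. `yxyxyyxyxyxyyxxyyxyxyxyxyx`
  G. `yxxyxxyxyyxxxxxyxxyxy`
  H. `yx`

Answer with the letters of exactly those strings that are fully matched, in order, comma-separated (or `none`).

D, E, F

A → no match
B → no match
C → no match
D → match
E → match
F → match
G → no match
H → no match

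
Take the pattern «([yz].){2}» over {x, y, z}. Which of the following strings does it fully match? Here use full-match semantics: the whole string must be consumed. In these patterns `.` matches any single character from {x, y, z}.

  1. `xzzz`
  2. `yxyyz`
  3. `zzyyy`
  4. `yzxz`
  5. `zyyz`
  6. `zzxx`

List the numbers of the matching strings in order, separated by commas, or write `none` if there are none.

1 → no match
2 → no match
3 → no match
4 → no match
5 → match
6 → no match

5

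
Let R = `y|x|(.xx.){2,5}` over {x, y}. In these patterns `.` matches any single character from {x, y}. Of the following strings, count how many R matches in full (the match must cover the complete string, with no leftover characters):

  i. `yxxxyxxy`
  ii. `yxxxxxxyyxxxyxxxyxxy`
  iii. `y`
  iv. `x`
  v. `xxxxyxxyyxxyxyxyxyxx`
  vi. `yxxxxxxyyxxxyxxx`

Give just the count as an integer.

i → match
ii → match
iii → match
iv → match
v → no match
vi → match
Total matched: 5

5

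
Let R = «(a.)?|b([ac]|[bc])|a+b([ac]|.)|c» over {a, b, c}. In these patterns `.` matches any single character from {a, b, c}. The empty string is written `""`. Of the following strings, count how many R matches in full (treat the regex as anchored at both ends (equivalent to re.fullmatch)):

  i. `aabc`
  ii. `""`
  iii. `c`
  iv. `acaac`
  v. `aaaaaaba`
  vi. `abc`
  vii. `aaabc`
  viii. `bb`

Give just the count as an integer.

7

i → match
ii → match
iii → match
iv → no match
v → match
vi → match
vii → match
viii → match
Total matched: 7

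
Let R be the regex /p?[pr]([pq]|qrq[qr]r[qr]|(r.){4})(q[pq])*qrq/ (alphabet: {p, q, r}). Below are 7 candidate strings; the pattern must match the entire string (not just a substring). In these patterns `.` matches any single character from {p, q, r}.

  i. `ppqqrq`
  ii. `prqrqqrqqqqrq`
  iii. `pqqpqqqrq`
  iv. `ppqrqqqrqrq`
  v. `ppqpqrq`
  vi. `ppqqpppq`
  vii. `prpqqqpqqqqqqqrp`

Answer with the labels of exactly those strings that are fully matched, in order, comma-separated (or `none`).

i, ii, iii, v

i → match
ii → match
iii → match
iv → no match
v → match
vi → no match — must end with `qrq`
vii → no match — must end with `qrq`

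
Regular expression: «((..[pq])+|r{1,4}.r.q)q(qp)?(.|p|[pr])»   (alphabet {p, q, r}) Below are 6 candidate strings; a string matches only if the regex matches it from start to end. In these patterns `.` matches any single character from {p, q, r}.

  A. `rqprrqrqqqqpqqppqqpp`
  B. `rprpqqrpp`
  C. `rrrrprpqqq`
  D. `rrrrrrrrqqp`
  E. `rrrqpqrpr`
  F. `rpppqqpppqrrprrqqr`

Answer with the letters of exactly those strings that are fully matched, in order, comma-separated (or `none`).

A → no match
B → no match
C → match
D → no match
E → no match
F → no match

C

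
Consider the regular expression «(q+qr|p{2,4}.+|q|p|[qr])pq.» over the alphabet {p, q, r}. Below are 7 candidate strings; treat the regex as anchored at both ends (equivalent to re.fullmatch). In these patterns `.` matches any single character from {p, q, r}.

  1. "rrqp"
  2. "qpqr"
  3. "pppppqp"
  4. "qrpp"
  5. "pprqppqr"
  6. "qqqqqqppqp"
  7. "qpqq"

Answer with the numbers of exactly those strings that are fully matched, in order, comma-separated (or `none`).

1 → no match
2 → match
3 → match
4 → no match
5 → match
6 → no match
7 → match

2, 3, 5, 7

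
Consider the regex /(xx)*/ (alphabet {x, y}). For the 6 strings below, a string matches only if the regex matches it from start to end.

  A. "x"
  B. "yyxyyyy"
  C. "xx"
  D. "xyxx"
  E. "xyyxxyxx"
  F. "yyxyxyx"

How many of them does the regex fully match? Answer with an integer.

1

A → no match
B → no match
C → match
D → no match
E → no match
F → no match
Total matched: 1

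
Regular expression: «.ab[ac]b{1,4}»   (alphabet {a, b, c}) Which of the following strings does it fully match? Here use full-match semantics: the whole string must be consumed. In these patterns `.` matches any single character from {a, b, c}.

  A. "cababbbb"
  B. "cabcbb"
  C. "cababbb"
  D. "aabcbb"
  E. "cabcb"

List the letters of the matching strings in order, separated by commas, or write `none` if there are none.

A. "cababbbb" → match
B. "cabcbb" → match
C. "cababbb" → match
D. "aabcbb" → match
E. "cabcb" → match

A, B, C, D, E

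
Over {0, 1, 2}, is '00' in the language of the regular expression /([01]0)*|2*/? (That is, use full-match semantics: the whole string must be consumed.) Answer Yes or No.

Yes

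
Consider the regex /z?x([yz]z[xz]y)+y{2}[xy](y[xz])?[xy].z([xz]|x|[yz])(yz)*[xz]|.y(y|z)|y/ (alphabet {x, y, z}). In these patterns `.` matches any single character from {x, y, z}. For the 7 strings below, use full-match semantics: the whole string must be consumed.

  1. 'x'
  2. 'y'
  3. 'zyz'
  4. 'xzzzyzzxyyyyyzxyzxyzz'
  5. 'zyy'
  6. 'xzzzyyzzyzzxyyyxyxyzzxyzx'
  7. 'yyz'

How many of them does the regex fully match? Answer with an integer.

6

1 → no match
2 → match
3 → match
4 → match
5 → match
6 → match
7 → match
Total matched: 6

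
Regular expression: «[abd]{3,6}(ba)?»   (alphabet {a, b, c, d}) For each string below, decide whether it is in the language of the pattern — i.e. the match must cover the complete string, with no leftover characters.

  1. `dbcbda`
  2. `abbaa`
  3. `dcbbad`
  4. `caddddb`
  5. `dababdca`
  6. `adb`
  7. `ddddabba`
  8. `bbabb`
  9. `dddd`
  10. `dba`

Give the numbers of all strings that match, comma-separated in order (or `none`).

1 → no match
2 → match
3 → no match
4 → no match
5 → no match
6 → match
7 → match
8 → match
9 → match
10 → match

2, 6, 7, 8, 9, 10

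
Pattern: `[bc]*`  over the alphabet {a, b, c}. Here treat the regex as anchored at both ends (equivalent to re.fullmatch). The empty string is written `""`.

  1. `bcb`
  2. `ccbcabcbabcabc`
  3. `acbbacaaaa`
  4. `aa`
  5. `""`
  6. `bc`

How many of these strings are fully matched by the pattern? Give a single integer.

1 → match
2 → no match
3 → no match
4 → no match
5 → match
6 → match
Total matched: 3

3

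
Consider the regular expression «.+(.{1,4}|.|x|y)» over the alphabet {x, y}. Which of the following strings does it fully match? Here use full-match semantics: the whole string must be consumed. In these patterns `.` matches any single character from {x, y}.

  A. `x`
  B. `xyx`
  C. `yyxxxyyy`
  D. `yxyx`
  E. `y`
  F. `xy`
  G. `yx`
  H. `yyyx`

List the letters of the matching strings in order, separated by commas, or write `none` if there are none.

B, C, D, F, G, H

A → no match
B → match
C → match
D → match
E → no match
F → match
G → match
H → match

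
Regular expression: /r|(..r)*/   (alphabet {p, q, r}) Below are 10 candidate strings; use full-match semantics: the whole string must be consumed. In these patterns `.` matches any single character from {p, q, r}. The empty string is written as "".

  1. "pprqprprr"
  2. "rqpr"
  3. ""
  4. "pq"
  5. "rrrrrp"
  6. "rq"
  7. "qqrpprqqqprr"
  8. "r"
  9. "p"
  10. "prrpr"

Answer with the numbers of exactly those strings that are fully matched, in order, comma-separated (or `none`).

1, 3, 8

1 → match
2 → no match
3 → match
4 → no match
5 → no match
6 → no match
7 → no match
8 → match
9 → no match
10 → no match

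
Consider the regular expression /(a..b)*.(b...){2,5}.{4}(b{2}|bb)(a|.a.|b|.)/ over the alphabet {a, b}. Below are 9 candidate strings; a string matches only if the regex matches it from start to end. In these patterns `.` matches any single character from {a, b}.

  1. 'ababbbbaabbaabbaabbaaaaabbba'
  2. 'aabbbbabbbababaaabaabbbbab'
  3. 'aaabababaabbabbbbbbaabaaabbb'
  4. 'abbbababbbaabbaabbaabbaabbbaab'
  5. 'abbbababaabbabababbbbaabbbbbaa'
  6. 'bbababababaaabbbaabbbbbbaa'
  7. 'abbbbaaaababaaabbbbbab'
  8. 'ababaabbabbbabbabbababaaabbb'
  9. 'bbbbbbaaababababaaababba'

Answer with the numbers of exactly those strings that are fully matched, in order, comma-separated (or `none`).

1 → match
2 → match
3 → match
4 → match
5 → match
6 → match
7 → no match
8 → match
9 → match

1, 2, 3, 4, 5, 6, 8, 9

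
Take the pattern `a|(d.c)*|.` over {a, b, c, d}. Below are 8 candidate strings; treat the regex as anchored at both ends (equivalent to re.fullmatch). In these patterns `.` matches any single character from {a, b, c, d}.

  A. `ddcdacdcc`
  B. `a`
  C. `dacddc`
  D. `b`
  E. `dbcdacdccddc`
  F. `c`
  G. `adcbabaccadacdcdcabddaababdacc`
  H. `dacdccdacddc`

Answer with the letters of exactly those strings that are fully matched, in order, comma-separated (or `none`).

A, B, C, D, E, F, H

A → match
B → match
C → match
D → match
E → match
F → match
G → no match
H → match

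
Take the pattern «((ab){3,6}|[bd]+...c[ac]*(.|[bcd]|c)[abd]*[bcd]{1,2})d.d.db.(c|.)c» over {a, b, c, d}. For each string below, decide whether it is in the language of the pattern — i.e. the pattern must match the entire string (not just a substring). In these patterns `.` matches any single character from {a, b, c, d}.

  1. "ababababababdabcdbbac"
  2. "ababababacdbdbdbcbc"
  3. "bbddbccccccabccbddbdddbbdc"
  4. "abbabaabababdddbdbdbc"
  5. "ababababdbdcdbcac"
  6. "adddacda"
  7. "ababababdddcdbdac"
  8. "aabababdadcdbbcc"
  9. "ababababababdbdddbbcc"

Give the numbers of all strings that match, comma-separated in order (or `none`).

1 → no match
2 → no match
3 → no match
4 → no match
5 → match
6 → no match — must end with "c"
7 → match
8 → no match
9 → match

5, 7, 9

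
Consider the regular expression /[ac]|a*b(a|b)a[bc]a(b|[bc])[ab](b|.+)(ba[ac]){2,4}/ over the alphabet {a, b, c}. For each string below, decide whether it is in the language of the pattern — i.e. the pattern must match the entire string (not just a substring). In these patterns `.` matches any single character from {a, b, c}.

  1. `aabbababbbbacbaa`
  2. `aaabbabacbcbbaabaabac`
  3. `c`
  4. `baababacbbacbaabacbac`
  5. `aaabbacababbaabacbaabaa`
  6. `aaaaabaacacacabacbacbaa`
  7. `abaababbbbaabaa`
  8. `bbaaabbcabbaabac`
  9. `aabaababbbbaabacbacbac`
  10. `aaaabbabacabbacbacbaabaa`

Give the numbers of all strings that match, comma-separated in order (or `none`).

1 → match
2 → match
3. `c` → match
4 → match
5 → match
6 → match
7 → match
8 → no match
9 → match
10 → match

1, 2, 3, 4, 5, 6, 7, 9, 10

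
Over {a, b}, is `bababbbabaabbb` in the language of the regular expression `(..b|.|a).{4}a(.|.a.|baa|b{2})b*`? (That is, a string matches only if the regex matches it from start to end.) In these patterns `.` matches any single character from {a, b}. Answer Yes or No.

Yes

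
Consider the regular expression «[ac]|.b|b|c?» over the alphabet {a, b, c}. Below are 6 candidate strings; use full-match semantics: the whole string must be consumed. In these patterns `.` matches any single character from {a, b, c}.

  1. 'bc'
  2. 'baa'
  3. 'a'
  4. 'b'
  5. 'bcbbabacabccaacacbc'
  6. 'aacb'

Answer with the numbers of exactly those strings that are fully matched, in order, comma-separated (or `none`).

1 → no match
2 → no match
3 → match
4 → match
5 → no match
6 → no match

3, 4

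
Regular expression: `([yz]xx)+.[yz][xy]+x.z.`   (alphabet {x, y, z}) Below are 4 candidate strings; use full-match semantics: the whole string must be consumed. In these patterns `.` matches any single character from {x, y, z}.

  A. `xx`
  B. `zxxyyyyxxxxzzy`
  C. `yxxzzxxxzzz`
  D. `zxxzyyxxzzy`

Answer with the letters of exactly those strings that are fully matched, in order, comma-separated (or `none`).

A → no match
B → match
C → match
D → match

B, C, D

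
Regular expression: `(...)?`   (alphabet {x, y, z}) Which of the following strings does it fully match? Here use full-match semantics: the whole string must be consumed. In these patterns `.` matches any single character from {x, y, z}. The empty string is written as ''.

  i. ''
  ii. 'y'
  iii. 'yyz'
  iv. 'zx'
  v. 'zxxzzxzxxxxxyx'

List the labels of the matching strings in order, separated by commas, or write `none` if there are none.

i → match
ii → no match
iii → match
iv → no match
v → no match

i, iii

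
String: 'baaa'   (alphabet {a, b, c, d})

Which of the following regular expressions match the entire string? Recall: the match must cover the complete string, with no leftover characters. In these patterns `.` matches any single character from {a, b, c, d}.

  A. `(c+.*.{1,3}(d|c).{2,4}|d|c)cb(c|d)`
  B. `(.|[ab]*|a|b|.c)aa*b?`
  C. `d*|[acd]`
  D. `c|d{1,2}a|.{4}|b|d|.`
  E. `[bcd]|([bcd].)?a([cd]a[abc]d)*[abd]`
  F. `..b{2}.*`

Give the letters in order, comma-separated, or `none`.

A → no match
B → match
C → no match
D → match
E → match
F → no match

B, D, E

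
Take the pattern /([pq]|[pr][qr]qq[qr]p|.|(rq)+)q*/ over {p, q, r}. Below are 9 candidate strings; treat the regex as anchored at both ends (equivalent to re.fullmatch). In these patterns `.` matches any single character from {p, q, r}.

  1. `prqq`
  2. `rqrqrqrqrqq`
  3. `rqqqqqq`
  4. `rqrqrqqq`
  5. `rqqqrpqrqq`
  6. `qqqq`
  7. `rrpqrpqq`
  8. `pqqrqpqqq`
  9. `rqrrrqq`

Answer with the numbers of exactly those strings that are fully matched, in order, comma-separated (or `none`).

2, 3, 4, 6

1 → no match
2 → match
3 → match
4 → match
5 → no match
6 → match
7 → no match
8 → no match
9 → no match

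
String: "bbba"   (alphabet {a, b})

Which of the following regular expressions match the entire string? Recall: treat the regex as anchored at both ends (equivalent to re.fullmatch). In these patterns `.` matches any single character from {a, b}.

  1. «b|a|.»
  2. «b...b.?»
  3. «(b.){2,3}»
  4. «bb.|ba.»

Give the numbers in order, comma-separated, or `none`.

1 → no match
2 → no match
3 → match
4 → no match

3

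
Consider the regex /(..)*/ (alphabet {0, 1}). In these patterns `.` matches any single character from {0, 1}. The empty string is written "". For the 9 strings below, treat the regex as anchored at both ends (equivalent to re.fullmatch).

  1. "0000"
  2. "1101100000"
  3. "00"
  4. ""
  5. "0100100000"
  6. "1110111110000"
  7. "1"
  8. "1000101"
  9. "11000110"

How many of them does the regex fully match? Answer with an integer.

6

1 → match
2 → match
3 → match
4 → match
5 → match
6 → no match
7 → no match
8 → no match
9 → match
Total matched: 6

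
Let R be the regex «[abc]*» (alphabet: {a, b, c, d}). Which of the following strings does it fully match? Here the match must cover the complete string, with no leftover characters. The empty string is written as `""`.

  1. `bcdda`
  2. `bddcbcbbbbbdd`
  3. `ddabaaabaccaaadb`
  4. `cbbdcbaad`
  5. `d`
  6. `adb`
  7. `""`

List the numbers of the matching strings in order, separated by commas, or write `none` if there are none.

1 → no match
2 → no match
3 → no match
4 → no match
5 → no match
6 → no match
7 → match

7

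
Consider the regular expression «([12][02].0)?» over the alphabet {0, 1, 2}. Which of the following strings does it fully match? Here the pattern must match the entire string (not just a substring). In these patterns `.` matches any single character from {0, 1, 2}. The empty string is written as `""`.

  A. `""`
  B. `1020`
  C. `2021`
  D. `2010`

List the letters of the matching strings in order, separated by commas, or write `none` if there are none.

A, B, D

A → match
B → match
C → no match
D → match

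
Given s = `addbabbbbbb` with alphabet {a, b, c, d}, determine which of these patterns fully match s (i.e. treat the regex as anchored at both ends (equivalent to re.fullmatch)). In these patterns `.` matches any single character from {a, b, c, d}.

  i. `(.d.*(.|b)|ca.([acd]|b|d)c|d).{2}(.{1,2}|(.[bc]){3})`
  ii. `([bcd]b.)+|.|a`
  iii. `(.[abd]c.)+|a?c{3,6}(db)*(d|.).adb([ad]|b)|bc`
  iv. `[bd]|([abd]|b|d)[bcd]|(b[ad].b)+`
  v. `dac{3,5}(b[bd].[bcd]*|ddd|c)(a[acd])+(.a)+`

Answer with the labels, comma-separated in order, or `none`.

i → match
ii → no match
iii → no match
iv → no match
v → no match — must start with `dac`

i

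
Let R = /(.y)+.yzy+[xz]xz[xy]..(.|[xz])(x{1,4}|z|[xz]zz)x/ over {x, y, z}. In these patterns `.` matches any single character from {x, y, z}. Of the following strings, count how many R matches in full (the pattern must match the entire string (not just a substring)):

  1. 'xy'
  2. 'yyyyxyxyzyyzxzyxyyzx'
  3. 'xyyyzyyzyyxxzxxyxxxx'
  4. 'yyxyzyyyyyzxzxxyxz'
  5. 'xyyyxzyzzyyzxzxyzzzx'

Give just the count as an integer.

1. 'xy' → no match — must end with 'x'
2 → match
3 → no match
4 → no match — must end with 'x'
5 → no match
Total matched: 1

1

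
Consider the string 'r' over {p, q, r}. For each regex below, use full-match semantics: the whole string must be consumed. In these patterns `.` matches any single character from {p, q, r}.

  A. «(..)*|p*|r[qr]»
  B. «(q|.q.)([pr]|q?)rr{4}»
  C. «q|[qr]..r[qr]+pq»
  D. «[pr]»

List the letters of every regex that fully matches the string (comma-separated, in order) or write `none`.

D

A → no match
B → no match
C → no match
D → match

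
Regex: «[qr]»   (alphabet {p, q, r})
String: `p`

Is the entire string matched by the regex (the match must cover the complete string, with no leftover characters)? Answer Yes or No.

No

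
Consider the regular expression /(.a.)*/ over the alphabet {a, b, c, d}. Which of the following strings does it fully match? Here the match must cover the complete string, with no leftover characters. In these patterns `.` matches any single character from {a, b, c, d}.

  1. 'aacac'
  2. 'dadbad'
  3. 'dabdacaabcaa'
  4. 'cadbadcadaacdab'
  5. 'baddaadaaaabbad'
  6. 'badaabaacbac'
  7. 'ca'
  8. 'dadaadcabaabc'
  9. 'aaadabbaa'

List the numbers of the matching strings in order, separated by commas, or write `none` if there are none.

2, 3, 4, 5, 6, 9

1 → no match
2 → match
3 → match
4 → match
5 → match
6 → match
7 → no match
8 → no match
9 → match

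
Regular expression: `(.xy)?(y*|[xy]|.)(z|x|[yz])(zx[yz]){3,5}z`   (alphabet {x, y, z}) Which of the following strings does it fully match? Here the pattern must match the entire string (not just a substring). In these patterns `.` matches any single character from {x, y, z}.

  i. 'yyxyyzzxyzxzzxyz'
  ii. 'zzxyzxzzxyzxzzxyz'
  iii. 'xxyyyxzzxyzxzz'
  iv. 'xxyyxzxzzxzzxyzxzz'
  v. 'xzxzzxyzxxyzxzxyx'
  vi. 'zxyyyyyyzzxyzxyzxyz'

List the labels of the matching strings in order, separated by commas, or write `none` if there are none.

ii, iv, vi

i → no match
ii → match
iii → no match
iv → match
v → no match — must end with 'z'
vi → match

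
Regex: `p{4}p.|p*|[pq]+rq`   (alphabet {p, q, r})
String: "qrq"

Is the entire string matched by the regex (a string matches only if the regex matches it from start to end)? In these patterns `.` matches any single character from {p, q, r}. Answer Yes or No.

Yes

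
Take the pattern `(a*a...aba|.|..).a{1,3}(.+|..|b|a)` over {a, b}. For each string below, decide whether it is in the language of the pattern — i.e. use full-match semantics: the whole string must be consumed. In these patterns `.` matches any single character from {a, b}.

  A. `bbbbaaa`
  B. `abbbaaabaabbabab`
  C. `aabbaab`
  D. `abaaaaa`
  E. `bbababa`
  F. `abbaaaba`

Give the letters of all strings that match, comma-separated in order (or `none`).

D, E, F

A → no match
B → no match
C → no match
D → match
E → match
F → match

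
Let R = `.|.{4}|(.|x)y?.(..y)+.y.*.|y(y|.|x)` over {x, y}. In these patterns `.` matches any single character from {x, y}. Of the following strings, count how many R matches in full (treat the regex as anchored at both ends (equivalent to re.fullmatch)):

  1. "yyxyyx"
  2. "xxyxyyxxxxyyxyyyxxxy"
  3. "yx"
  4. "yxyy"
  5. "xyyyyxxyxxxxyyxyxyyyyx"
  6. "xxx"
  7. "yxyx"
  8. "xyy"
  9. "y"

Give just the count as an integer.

1. "yyxyyx" → no match
2 → no match
3. "yx" → match
4. "yxyy" → match
5 → no match
6. "xxx" → no match
7. "yxyx" → match
8. "xyy" → no match
9. "y" → match
Total matched: 4

4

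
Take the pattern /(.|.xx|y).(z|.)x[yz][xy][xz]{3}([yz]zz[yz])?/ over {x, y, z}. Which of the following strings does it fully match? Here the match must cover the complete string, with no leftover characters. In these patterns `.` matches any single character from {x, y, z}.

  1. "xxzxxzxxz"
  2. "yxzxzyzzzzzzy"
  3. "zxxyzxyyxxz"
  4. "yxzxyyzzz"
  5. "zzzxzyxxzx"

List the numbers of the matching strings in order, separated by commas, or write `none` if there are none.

1 → no match
2 → match
3 → match
4 → match
5 → no match

2, 3, 4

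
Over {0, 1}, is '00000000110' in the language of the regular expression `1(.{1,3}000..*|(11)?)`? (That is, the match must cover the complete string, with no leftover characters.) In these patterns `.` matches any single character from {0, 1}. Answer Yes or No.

No

Every match must start with '1', but '00000000110' does not.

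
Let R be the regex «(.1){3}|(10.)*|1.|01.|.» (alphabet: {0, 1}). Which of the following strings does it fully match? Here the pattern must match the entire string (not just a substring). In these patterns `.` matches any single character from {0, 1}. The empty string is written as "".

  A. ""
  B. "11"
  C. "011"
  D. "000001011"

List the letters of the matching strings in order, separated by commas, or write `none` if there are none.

A, B, C

A. "" → match
B. "11" → match
C. "011" → match
D. "000001011" → no match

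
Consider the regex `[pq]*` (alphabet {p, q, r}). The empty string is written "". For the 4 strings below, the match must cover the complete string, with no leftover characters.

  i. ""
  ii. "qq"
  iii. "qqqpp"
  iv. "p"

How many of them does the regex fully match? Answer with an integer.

i → match
ii → match
iii → match
iv → match
Total matched: 4

4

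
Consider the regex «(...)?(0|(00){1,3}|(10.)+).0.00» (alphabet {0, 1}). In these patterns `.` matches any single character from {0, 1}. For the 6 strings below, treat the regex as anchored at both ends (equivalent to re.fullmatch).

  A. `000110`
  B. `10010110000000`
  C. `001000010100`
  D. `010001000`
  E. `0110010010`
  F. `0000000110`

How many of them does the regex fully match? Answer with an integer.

2

A. `000110` → no match — must end with `00`
B → match
C. `001000010100` → match
D. `010001000` → no match
E. `0110010010` → no match — must end with `00`
F. `0000000110` → no match — must end with `00`
Total matched: 2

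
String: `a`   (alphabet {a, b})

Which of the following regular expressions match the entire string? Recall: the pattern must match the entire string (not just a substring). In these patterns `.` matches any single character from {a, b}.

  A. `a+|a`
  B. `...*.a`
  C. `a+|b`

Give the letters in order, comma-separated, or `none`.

A, C

A → match
B → no match
C → match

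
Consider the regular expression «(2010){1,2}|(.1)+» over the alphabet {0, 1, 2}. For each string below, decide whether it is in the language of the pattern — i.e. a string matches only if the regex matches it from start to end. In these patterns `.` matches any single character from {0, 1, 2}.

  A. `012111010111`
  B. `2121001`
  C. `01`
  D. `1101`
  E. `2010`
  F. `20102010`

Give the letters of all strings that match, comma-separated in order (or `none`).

A. `012111010111` → match
B. `2121001` → no match
C. `01` → match
D. `1101` → match
E. `2010` → match
F. `20102010` → match

A, C, D, E, F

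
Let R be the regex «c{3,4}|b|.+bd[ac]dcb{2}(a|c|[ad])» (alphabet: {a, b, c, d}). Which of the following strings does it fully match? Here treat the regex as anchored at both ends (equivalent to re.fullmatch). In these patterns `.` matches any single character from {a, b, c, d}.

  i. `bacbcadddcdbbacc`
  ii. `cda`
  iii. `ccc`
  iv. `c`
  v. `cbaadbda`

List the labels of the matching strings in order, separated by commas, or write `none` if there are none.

i → no match
ii → no match
iii → match
iv → no match
v → no match

iii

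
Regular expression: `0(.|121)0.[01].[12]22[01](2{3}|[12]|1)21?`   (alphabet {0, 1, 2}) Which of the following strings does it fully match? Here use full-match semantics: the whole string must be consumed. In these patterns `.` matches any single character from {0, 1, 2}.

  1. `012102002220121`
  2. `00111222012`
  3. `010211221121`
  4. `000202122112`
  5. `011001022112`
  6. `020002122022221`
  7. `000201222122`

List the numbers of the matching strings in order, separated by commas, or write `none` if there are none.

1, 4, 6, 7

1 → match
2 → no match
3 → no match
4 → match
5 → no match
6 → match
7 → match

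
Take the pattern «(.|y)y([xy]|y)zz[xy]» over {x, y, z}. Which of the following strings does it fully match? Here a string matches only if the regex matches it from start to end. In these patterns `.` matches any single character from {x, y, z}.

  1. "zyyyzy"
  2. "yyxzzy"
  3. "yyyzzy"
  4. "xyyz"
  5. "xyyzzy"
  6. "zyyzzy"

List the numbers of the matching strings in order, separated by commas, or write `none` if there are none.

2, 3, 5, 6

1 → no match
2 → match
3 → match
4 → no match
5 → match
6 → match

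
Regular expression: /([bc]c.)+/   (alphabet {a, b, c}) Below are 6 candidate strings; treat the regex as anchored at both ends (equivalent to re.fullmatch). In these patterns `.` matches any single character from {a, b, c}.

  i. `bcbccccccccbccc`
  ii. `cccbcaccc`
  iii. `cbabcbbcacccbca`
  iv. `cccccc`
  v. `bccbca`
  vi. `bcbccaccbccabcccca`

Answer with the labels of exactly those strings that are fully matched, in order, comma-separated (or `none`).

i, ii, iv, v, vi

i → match
ii → match
iii → no match
iv → match
v → match
vi → match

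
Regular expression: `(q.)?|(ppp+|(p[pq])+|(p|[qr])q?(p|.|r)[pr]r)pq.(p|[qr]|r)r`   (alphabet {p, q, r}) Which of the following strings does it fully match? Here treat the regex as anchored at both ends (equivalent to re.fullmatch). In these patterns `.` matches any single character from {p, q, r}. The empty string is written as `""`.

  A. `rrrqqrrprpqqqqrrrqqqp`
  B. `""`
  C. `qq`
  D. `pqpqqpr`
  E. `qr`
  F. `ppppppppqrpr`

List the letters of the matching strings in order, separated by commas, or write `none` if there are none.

A → no match
B. `""` → match
C. `qq` → match
D. `pqpqqpr` → match
E. `qr` → match
F. `ppppppppqrpr` → match

B, C, D, E, F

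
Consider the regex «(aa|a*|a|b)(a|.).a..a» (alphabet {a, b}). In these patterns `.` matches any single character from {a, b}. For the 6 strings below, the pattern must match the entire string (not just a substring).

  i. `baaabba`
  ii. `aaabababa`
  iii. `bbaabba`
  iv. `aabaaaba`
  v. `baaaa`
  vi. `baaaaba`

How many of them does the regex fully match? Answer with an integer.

i. `baaabba` → match
ii. `aaabababa` → no match
iii. `bbaabba` → match
iv. `aabaaaba` → match
v. `baaaa` → no match
vi. `baaaaba` → match
Total matched: 4

4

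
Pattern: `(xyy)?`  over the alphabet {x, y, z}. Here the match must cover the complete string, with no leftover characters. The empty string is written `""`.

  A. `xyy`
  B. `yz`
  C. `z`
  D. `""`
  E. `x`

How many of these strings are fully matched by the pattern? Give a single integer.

A. `xyy` → match
B. `yz` → no match
C. `z` → no match
D. `""` → match
E. `x` → no match
Total matched: 2

2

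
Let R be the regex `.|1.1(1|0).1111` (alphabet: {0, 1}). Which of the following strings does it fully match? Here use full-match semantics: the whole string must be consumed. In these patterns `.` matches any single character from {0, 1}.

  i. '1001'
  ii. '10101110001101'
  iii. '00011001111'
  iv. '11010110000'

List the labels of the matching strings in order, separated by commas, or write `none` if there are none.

i → no match
ii → no match
iii → no match
iv → no match

none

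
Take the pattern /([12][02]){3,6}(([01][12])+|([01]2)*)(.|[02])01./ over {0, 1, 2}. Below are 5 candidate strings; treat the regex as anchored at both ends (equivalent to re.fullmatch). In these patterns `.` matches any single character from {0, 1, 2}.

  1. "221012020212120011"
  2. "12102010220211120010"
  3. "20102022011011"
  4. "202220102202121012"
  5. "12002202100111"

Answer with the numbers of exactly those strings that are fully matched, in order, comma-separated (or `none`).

1, 2, 3, 4

1 → match
2 → match
3 → match
4 → match
5 → no match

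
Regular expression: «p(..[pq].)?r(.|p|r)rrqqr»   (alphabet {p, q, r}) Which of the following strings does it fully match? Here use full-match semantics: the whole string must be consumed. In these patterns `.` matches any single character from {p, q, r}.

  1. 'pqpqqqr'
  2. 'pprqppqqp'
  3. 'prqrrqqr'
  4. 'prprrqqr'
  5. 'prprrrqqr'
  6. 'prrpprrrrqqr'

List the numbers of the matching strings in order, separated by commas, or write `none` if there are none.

1 → no match — must end with 'rrqqr'
2 → no match — must end with 'rrqqr'
3 → match
4 → match
5 → no match
6 → match

3, 4, 6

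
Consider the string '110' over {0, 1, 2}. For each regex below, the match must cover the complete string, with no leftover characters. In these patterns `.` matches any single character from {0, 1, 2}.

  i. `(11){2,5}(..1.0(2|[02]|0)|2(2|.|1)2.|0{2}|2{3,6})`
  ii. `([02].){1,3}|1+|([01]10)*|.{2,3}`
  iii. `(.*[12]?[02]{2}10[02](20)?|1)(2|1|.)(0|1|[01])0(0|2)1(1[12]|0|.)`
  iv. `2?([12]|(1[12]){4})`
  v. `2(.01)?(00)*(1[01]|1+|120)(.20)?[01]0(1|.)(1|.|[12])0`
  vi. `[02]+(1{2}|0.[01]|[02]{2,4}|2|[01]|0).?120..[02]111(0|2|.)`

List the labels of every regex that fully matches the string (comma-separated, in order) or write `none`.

ii

i → no match
ii → match
iii → no match
iv → no match
v → no match — must start with '2'
vi → no match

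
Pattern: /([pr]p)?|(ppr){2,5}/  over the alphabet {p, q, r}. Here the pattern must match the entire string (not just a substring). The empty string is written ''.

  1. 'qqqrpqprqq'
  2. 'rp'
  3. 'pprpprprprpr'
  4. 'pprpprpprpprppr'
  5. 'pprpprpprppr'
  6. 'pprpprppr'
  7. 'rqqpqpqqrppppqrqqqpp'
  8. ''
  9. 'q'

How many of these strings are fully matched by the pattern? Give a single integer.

1 → no match
2 → match
3 → no match
4 → match
5 → match
6 → match
7 → no match
8 → match
9 → no match
Total matched: 5

5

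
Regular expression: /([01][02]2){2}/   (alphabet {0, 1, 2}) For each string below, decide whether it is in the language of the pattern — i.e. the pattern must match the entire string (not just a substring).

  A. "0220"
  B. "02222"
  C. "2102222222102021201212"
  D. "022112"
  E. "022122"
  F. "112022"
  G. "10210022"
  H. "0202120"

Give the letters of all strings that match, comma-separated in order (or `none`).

A. "0220" → no match — must end with "2"
B. "02222" → no match
C → no match
D. "022112" → no match
E. "022122" → match
F. "112022" → no match
G. "10210022" → no match
H. "0202120" → no match — must end with "2"

E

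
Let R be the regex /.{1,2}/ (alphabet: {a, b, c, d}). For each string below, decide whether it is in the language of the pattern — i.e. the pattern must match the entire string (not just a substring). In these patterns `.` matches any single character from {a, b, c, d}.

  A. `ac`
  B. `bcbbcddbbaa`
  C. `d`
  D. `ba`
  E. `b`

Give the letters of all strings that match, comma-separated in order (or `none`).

A, C, D, E

A → match
B → no match
C → match
D → match
E → match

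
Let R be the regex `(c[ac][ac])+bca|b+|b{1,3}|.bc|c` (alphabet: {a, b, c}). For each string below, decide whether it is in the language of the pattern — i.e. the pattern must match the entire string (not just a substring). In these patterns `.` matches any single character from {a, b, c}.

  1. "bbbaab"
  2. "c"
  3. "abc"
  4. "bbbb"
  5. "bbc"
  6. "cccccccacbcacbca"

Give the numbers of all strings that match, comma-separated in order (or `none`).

2, 3, 4, 5

1 → no match
2 → match
3 → match
4 → match
5 → match
6 → no match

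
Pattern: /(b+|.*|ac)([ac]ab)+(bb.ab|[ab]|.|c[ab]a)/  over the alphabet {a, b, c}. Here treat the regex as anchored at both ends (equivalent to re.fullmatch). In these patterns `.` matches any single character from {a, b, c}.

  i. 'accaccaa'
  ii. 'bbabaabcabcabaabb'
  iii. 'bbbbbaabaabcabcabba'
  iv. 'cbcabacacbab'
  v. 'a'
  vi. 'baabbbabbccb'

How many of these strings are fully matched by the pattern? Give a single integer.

1

i → no match
ii → match
iii → no match
iv → no match
v → no match
vi → no match
Total matched: 1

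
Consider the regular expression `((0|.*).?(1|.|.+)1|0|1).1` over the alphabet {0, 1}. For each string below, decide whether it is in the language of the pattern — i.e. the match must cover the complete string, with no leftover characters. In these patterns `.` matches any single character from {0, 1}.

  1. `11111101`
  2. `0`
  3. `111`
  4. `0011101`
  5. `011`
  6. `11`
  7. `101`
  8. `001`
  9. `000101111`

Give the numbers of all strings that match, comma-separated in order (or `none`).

1. `11111101` → match
2. `0` → no match — must end with `1`
3. `111` → match
4. `0011101` → match
5. `011` → match
6. `11` → no match
7. `101` → match
8. `001` → match
9. `000101111` → match

1, 3, 4, 5, 7, 8, 9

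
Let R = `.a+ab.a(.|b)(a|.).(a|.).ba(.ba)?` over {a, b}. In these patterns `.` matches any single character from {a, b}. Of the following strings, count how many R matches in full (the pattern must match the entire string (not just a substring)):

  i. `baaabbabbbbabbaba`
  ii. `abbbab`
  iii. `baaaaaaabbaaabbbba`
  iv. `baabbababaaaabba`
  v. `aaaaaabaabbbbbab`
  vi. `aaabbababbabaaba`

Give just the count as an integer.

2

i → no match
ii → no match
iii → match
iv → no match
v → no match
vi → match
Total matched: 2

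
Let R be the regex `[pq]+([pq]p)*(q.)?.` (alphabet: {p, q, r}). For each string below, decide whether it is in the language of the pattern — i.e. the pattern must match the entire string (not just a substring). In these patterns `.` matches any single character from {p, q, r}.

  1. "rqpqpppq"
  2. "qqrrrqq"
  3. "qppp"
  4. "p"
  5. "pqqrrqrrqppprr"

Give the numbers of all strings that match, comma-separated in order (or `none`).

3

1 → no match
2 → no match
3 → match
4 → no match
5 → no match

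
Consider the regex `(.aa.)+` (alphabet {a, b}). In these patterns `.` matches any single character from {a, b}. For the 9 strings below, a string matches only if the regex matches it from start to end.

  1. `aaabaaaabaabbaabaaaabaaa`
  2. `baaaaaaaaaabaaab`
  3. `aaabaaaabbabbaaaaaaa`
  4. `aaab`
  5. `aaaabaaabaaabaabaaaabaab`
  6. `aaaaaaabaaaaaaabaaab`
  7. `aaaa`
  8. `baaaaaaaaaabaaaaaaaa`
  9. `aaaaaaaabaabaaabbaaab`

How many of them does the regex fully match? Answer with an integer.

7

1 → match
2 → match
3 → no match
4 → match
5 → match
6 → match
7 → match
8 → match
9 → no match
Total matched: 7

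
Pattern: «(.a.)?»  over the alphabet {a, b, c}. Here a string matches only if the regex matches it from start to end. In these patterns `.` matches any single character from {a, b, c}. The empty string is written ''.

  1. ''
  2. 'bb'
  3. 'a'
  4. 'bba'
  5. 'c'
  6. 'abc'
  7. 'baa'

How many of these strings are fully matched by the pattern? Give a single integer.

2

1 → match
2 → no match
3 → no match
4 → no match
5 → no match
6 → no match
7 → match
Total matched: 2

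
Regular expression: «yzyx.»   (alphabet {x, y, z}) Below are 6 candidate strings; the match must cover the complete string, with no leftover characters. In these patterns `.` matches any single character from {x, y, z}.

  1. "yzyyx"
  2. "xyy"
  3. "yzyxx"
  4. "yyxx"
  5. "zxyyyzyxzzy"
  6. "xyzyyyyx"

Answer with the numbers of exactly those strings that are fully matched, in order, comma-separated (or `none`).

3

1 → no match — must start with "yzyx"
2 → no match — must start with "yzyx"
3 → match
4 → no match — must start with "yzyx"
5 → no match — must start with "yzyx"
6 → no match — must start with "yzyx"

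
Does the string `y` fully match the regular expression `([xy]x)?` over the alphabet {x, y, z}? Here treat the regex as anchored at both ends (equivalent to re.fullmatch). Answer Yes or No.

No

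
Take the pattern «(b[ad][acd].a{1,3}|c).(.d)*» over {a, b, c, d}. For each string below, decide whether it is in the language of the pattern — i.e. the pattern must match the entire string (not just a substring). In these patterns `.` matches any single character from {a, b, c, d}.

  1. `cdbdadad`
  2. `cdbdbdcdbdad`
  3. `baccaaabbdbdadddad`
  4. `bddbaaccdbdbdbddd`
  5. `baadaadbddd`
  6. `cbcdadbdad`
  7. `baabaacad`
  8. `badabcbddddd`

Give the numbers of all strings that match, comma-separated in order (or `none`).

1, 2, 3, 4, 5, 6, 7

1 → match
2 → match
3 → match
4 → match
5 → match
6 → match
7 → match
8 → no match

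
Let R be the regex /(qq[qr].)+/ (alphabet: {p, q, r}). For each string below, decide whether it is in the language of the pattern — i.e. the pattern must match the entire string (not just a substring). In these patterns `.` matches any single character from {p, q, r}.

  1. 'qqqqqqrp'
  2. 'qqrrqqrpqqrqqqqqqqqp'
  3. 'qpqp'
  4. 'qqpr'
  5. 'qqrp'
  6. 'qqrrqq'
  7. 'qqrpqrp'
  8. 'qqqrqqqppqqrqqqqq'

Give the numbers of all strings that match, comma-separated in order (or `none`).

1. 'qqqqqqrp' → match
2 → match
3. 'qpqp' → no match — must start with 'qq'
4. 'qqpr' → no match
5. 'qqrp' → match
6. 'qqrrqq' → no match
7. 'qqrpqrp' → no match
8 → no match

1, 2, 5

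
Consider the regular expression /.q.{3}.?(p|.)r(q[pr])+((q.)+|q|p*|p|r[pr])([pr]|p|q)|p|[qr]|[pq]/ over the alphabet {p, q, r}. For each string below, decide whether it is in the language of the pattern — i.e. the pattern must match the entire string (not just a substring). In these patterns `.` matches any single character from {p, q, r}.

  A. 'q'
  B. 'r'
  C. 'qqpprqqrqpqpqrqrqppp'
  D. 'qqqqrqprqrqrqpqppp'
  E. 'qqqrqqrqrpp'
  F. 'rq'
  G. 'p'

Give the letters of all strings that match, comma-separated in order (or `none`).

A, B, C, D, E, G

A → match
B → match
C → match
D → match
E → match
F → no match
G → match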